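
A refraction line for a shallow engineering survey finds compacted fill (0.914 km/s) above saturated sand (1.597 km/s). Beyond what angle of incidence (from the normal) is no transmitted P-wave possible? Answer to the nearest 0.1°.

At critical incidence the refracted ray runs along the interface (θ₂ = 90°), so sin θ_c = V₁/V₂.
θ_c = arcsin(0.914/1.597) = arcsin 0.5723 = 34.91°.

34.9°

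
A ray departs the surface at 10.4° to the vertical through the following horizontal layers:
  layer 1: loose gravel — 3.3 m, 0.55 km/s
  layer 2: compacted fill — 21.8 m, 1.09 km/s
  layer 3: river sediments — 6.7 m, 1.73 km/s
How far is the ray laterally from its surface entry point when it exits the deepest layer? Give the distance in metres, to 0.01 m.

13.58 m

Apply Snell's law at each interface; in layer i the horizontal offset is hᵢ·tan θᵢ.
Layer 1: θ = 10.40°; offset = 3.3·tan 10.40° = 0.6057 m.
Layer 2: sin θ = 1.09·sin 10.4°/0.55 = 0.3578, θ = 20.96°; offset = 21.8·tan 20.96° = 8.3519 m.
Layer 3: sin θ = 1.73·sin 10.4°/0.55 = 0.5678, θ = 34.60°; offset = 6.7·tan 34.60° = 4.6217 m.
Summing the layer offsets gives 13.5792 m.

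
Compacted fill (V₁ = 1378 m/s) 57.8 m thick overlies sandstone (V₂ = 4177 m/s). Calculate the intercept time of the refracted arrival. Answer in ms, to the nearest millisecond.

79 ms

tᵢ = 2h·√(V₂²−V₁²)/(V₁V₂).
√(V₂²−V₁²) = √(4177²−1378²) = 3943.2 m/s.
tᵢ = 2·57.8·3943.2/(1378·4177) = 0.07919 s.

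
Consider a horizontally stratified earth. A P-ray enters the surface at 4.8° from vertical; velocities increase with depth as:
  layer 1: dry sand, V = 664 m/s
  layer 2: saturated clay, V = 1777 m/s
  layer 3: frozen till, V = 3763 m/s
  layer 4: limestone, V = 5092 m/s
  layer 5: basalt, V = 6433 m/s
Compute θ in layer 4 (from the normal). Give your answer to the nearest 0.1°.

Ray parameter p = sin 4.8° / 664 = 1.2602e-04 s/m.
sin θ_4 = p·V_4 = 1.2602e-04 × 5092 = 0.6417.
θ_4 = arcsin 0.6417 = 39.92°.

39.9°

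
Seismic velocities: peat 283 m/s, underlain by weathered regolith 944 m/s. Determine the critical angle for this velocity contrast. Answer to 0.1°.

17.4°

At critical incidence the refracted ray runs along the interface (θ₂ = 90°), so sin θ_c = V₁/V₂.
θ_c = arcsin(283/944) = arcsin 0.2998 = 17.44°.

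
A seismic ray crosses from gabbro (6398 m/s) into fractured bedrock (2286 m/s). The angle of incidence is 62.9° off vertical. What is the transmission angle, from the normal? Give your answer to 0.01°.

18.55°

sin θ₁/V₁ = sin θ₂/V₂ ⇒ sin θ₂ = 2286·sin 62.9°/6398 = 2286·0.8902/6398 = 0.3181.
θ₂ = sin⁻¹(0.3181) = 18.55° (from vertical).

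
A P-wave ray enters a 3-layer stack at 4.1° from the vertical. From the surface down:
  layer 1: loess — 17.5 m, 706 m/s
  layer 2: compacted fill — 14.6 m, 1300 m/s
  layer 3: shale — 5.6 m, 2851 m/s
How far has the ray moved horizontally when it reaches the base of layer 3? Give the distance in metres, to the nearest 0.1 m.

p = sin θ₁/V₁ = sin 4.1°/706 = 1.0127e-04 s/m is conserved through the stack.
Layer 1: θ = 4.10°; offset = 17.5·tan 4.10° = 1.254 m.
Layer 2: sin θ = p·1300 = 0.1317 → θ = 7.57°; offset = 14.6·tan 7.57° = 1.939 m.
Layer 3: sin θ = p·2851 = 0.2887 → θ = 16.78°; offset = 5.6·tan 16.78° = 1.689 m.
Σ offsets = 4.882 m.

4.9 m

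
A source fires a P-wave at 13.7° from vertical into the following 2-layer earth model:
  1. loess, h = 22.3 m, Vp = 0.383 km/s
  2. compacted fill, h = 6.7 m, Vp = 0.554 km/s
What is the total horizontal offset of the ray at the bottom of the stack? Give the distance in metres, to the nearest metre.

Apply Snell's law at each interface; in layer i the horizontal offset is hᵢ·tan θᵢ.
Layer 1: θ = 13.70°; offset = 22.3·tan 13.70° = 5.436 m.
Layer 2: sin θ = 0.554·sin 13.7°/0.383 = 0.3426, θ = 20.03°; offset = 6.7·tan 20.03° = 2.443 m.
Σ offsets = 7.879 m.

8 m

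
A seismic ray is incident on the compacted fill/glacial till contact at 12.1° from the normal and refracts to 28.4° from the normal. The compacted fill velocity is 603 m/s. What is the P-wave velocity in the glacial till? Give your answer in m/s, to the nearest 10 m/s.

1370 m/s

Snell's law: sin 12.1°/V₁ = sin 28.4°/V₂.
V₂ = V₁·sin 28.4°/sin 12.1° = 603 × 2.2690 = 1368.21 m/s.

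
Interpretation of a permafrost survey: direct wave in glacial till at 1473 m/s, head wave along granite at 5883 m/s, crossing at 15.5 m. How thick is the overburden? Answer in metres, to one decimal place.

6.0 m

h = (x_cross/2)·√((V₂−V₁)/(V₂+V₁)).
(V₂−V₁)/(V₂+V₁) = (5883−1473)/(5883+1473) = 0.5995; √ = 0.7743.
h = (15.5/2)·0.7743 = 6.00 m.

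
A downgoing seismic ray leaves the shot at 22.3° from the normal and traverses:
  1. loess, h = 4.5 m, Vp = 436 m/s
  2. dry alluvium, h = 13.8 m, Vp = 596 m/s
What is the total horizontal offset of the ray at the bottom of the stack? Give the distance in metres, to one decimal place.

Apply Snell's law at each interface; in layer i the horizontal offset is hᵢ·tan θᵢ.
Layer 1: θ = 22.30°; offset = 4.5·tan 22.30° = 1.846 m.
Layer 2: sin θ = 596·sin 22.3°/436 = 0.5187, θ = 31.25°; offset = 13.8·tan 31.25° = 8.373 m.
Σ offsets = 10.218 m.

10.2 m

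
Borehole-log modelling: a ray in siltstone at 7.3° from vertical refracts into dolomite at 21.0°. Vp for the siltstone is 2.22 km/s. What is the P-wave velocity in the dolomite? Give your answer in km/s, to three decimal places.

sin 7.3° = 0.1271; sin 21.0° = 0.3584.
V₂ = V₁·(sin θ₂/sin θ₁) = 2.22·(0.3584/0.1271) = 6.261 km/s.

6.261 km/s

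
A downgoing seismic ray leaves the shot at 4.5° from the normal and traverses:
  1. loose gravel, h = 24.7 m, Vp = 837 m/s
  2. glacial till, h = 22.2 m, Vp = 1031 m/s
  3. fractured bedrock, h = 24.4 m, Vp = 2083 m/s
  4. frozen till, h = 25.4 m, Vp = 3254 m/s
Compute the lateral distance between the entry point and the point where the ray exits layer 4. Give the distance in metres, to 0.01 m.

17.09 m

Apply Snell's law at each interface; in layer i the horizontal offset is hᵢ·tan θᵢ.
Layer 1: θ = 4.50°; offset = 24.7·tan 4.50° = 1.9439 m.
Layer 2: sin θ = 1031·sin 4.5°/837 = 0.0966, θ = 5.55°; offset = 22.2·tan 5.55° = 2.1556 m.
Layer 3: sin θ = 2083·sin 4.5°/837 = 0.1953, θ = 11.26°; offset = 24.4·tan 11.26° = 4.8578 m.
Layer 4: sin θ = 3254·sin 4.5°/837 = 0.3050, θ = 17.76°; offset = 25.4·tan 17.76° = 8.1353 m.
Total horizontal offset = 17.0926 m.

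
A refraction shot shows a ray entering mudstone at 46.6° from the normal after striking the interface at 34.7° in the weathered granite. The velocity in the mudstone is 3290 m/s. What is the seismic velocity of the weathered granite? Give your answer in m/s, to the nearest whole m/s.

Snell's law: sin 34.7°/V₁ = sin 46.6°/V₂.
V₁ = V₂·sin 34.7°/sin 46.6° = 3290 × 0.7835 = 2577.75 m/s.

2578 m/s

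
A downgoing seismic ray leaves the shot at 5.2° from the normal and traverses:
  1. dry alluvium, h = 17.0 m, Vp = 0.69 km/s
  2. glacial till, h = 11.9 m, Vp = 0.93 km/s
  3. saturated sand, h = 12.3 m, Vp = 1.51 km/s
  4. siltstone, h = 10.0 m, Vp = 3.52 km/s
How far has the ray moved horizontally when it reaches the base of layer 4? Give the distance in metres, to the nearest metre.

11 m

Ray parameter p = sin 5.2° / 0.69 km/s = 1.3135e-01 s/km.
Layer 1: θ = 5.20°; offset = 17.0·tan 5.20° = 1.547 m.
Layer 2: sin θ = p·0.93 = 0.1222 → θ = 7.02°; offset = 11.9·tan 7.02° = 1.465 m.
Layer 3: sin θ = p·1.51 = 0.1983 → θ = 11.44°; offset = 12.3·tan 11.44° = 2.489 m.
Layer 4: sin θ = p·3.52 = 0.4624 → θ = 27.54°; offset = 10.0·tan 27.54° = 5.214 m.
Total horizontal offset = 10.715 m.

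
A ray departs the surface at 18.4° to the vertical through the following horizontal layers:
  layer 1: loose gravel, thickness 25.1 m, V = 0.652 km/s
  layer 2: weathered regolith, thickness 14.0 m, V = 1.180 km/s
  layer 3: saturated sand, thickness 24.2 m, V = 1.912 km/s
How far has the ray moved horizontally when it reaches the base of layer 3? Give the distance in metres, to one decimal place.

p = sin θ₁/V₁ = sin 18.4°/0.652 = 4.8412e-01 s/km is conserved through the stack.
Layer 1: θ = 18.40°; offset = 25.1·tan 18.40° = 8.350 m.
Layer 2: sin θ = p·1.180 = 0.5713 → θ = 34.84°; offset = 14.0·tan 34.84° = 9.744 m.
Layer 3: sin θ = p·1.912 = 0.9256 → θ = 67.77°; offset = 24.2·tan 67.77° = 59.200 m.
Summing the layer offsets gives 77.294 m.

77.3 m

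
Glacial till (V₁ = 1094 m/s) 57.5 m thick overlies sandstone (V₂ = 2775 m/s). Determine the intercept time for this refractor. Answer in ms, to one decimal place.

96.6 ms

θ_c = arcsin(V₁/V₂) = arcsin(1094/2775) = 23.22°; cos θ_c = 0.9190.
tᵢ = 2h·cos θ_c / V₁ = 2·57.5·0.9190 / 1094 = 0.09661 s.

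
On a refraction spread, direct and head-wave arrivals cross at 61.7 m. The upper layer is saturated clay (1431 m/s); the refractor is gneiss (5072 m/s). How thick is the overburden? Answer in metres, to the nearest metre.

x_cross = 2h·√((V₂+V₁)/(V₂−V₁)) → h = x_cross / (2·√((V₂+V₁)/(V₂−V₁))).
√((V₂+V₁)/(V₂−V₁)) = √((5072+1431)/(5072−1431)) = 1.3364.
h = 61.7 / (2·1.3364) = 23.08 m.

23 m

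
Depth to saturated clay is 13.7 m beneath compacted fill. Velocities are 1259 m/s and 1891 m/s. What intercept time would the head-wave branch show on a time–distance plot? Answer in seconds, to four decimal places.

0.0162 s

tᵢ = 2h·√(V₂²−V₁²)/(V₁V₂).
√(V₂²−V₁²) = √(1891²−1259²) = 1411.0 m/s.
tᵢ = 2·13.7·1411.0/(1259·1891) = 0.01624 s.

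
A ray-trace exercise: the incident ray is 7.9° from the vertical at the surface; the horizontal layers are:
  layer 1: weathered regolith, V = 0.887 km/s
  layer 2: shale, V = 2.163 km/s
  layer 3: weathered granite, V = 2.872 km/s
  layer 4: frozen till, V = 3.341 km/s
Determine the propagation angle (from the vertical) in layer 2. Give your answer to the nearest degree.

20°

Snell's law across each interface conserves sin θ / V, so sin θ_2 = V_2·sin θ₁/V₁.
sin θ_2 = 2.163 × sin 7.9° / 0.887 = 0.3352.
θ_2 = arcsin 0.3352 = 19.58°.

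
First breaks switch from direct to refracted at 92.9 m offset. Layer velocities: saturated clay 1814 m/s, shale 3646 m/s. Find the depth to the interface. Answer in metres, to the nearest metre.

27 m

h = (x_cross/2)·√((V₂−V₁)/(V₂+V₁)).
(V₂−V₁)/(V₂+V₁) = (3646−1814)/(3646+1814) = 0.3355; √ = 0.5793.
h = (92.9/2)·0.5793 = 26.91 m.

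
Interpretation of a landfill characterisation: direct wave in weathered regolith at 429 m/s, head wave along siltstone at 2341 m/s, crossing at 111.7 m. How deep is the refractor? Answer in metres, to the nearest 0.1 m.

h = (x_cross/2)·√((V₂−V₁)/(V₂+V₁)).
(V₂−V₁)/(V₂+V₁) = (2341−429)/(2341+429) = 0.6903; √ = 0.8308.
h = (111.7/2)·0.8308 = 46.40 m.

46.4 m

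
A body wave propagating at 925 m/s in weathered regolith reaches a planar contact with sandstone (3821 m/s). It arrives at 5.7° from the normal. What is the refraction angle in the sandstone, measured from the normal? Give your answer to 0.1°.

24.2°

sin θ₁/V₁ = sin θ₂/V₂ ⇒ sin θ₂ = 3821·sin 5.7°/925 = 3821·0.0993/925 = 0.4103.
θ₂ = sin⁻¹(0.4103) = 24.22° (from vertical).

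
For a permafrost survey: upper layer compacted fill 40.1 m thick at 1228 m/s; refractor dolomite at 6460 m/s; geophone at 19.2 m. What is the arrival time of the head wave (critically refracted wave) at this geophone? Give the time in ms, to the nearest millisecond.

t = x/V₂ + 2h·√(V₂²−V₁²)/(V₁V₂).
√(V₂²−V₁²) = √(6460²−1228²) = 6342.2 m/s; delay term = 2·40.1·6342.2/(1228·6460) = 0.06412 s.
t = 19.2/6460 + 0.06412 = 0.06709 s.

67 ms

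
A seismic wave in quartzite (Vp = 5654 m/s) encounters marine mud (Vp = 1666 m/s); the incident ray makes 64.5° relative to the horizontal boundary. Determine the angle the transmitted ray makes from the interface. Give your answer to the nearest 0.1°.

82.7°

Convert to the normal: θ₁ = 90° − 64.5° = 25.5°.
Snell's law: sin θ₂ = (V₂/V₁)·sin θ₁ = (1666/5654)·sin 25.5° = 0.1269.
θ₂ = arcsin 0.1269 = 7.29° from the normal.
From the interface: 90° − 7.29° = 82.71°.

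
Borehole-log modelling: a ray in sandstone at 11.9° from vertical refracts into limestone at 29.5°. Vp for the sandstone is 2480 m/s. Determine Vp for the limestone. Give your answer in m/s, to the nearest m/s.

Snell's law: sin 11.9°/V₁ = sin 29.5°/V₂.
V₂ = V₁·sin 29.5°/sin 11.9° = 2480 × 2.3880 = 5922.34 m/s.

5922 m/s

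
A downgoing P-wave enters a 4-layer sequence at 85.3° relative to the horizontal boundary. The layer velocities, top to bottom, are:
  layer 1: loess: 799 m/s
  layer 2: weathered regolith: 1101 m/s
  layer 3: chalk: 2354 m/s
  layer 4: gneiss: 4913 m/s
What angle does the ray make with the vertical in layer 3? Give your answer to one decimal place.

14.0°

From the normal: θ₁ = 90° − 85.3° = 4.7°.
Snell's law across each interface conserves sin θ / V, so sin θ_3 = V_3·sin θ₁/V₁.
sin θ_3 = 2354 × sin 4.7° / 799 = 0.2414.
θ_3 = 13.97° from the vertical.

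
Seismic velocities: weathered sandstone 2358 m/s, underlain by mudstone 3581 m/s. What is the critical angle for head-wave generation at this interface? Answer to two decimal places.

At critical incidence the refracted ray runs along the interface (θ₂ = 90°), so sin θ_c = V₁/V₂.
θ_c = arcsin(2358/3581) = arcsin 0.6585 = 41.18°.

41.18°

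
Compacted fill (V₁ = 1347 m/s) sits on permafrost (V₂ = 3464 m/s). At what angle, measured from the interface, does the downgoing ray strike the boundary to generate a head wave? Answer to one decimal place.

67.1°

Critical incidence: sin θ_c = V₁/V₂ = 1347/3464 = 0.3889.
θ_c = arcsin 0.3889 = 22.88°.
Measured from the interface: 90° − 22.88° = 67.12°.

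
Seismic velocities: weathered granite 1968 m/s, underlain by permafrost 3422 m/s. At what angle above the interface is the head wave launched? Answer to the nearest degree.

At critical incidence the refracted ray runs along the interface (θ₂ = 90°), so sin θ_c = V₁/V₂.
θ_c = arcsin(1968/3422) = arcsin 0.5751 = 35.11°.
Measured from the interface: 90° − 35.11° = 54.89°.

55°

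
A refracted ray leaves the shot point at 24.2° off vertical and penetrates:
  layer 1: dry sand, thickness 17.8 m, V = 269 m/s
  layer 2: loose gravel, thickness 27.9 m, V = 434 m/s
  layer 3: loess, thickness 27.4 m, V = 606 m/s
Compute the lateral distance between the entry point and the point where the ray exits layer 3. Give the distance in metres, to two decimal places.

98.55 m

Ray parameter p = sin 24.2° / 269 m/s = 1.5239e-03 s/m.
Layer 1: θ = 24.20°; offset = 17.8·tan 24.20° = 7.9996 m.
Layer 2: sin θ = p·434 = 0.6614 → θ = 41.40°; offset = 27.9·tan 41.40° = 24.6005 m.
Layer 3: sin θ = p·606 = 0.9235 → θ = 67.44°; offset = 27.4·tan 67.44° = 65.9499 m.
Summing the layer offsets gives 98.5500 m.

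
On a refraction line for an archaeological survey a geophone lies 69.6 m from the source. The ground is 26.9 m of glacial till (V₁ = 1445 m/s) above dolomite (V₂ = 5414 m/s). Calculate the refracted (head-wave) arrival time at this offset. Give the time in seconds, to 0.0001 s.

t = x/V₂ + 2h·√(V₂²−V₁²)/(V₁V₂).
√(V₂²−V₁²) = √(5414²−1445²) = 5217.6 m/s; delay term = 2·26.9·5217.6/(1445·5414) = 0.03588 s.
t = 69.6/5414 + 0.03588 = 0.04874 s.

0.0487 s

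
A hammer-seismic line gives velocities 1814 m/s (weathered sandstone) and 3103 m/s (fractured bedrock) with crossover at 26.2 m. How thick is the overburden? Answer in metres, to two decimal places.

x_cross = 2h·√((V₂+V₁)/(V₂−V₁)) → h = x_cross / (2·√((V₂+V₁)/(V₂−V₁))).
√((V₂+V₁)/(V₂−V₁)) = √((3103+1814)/(3103−1814)) = 1.9531.
h = 26.2 / (2·1.9531) = 6.71 m.

6.71 m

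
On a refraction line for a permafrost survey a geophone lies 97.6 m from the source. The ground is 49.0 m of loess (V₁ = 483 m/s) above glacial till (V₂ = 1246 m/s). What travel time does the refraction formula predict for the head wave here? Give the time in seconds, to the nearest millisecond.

0.265 s

θ_c = arcsin(V₁/V₂) = arcsin(483/1246) = 22.81°, cos θ_c = 0.9218.
Intercept time tᵢ = 2h cos θ_c / V₁ = 2·49.0·0.9218/483 = 0.18703 s.
t = x/V₂ + tᵢ = 97.6/1246 + 0.18703 = 0.26536 s.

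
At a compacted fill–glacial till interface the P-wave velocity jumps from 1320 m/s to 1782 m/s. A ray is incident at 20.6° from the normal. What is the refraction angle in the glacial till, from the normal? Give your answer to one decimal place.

28.4°

Snell's law: sin θ₂ = (V₂/V₁)·sin θ₁ = (1782/1320)·sin 20.6° = 0.4750.
θ₂ = sin⁻¹(0.4750) = 28.36° (from vertical).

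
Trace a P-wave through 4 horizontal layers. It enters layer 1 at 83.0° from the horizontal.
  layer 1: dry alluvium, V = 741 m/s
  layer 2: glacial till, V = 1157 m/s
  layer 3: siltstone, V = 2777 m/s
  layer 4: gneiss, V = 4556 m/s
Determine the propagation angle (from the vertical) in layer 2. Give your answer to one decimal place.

From the normal: θ₁ = 90° − 83.0° = 7.0°.
Snell's law across each interface conserves sin θ / V, so sin θ_2 = V_2·sin θ₁/V₁.
sin θ_2 = 1157 × sin 7.0° / 741 = 0.1903.
θ_2 = 10.97° from the vertical.

11.0°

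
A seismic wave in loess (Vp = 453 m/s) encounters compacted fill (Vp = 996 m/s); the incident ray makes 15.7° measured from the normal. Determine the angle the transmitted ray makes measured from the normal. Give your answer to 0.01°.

sin θ₁/V₁ = sin θ₂/V₂ ⇒ sin θ₂ = 996·sin 15.7°/453 = 996·0.2706/453 = 0.5950.
θ₂ = arcsin 0.5950 = 36.51° from the normal.

36.51°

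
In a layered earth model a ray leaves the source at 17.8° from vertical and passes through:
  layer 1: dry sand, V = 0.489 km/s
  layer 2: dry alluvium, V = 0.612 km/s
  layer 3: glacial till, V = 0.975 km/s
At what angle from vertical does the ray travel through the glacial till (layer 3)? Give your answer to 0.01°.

37.55°

Snell's law across each interface conserves sin θ / V, so sin θ_3 = V_3·sin θ₁/V₁.
sin θ_3 = 0.975 × sin 17.8° / 0.489 = 0.6095.
θ_3 = arcsin 0.6095 = 37.55°.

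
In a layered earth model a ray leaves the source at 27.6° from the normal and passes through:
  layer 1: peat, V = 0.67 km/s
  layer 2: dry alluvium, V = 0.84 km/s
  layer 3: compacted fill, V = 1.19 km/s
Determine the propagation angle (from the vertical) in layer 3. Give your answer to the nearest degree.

55°

Ray parameter p = sin 27.6° / 0.67 = 6.9149e-01 s/km.
sin θ_3 = p·V_3 = 6.9149e-01 × 1.19 = 0.8229.
θ_3 = 55.37° from the vertical.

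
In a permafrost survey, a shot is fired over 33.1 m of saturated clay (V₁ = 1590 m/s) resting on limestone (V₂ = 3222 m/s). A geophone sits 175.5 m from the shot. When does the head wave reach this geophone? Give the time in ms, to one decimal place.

t = x/V₂ + 2h·√(V₂²−V₁²)/(V₁V₂).
√(V₂²−V₁²) = √(3222²−1590²) = 2802.4 m/s; delay term = 2·33.1·2802.4/(1590·3222) = 0.03621 s.
t = 175.5/3222 + 0.03621 = 0.09068 s.

90.7 ms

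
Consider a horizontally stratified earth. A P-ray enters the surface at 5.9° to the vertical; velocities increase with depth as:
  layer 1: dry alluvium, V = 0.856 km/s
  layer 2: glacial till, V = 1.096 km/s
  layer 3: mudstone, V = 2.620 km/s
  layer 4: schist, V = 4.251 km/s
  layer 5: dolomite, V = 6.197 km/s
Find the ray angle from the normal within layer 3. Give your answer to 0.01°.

Snell's law across each interface conserves sin θ / V, so sin θ_3 = V_3·sin θ₁/V₁.
sin θ_3 = 2.620 × sin 5.9° / 0.856 = 0.3146.
θ_3 = arcsin 0.3146 = 18.34°.

18.34°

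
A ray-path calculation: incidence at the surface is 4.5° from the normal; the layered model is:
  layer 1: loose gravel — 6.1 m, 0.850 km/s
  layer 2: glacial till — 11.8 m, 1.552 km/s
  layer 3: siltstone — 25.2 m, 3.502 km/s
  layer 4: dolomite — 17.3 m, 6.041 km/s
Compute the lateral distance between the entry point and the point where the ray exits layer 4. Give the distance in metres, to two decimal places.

p = sin θ₁/V₁ = sin 4.5°/0.850 = 9.2305e-02 s/km is conserved through the stack.
Layer 1: θ = 4.50°; offset = 6.1·tan 4.50° = 0.4801 m.
Layer 2: sin θ = p·1.552 = 0.1433 → θ = 8.24°; offset = 11.8·tan 8.24° = 1.7081 m.
Layer 3: sin θ = p·3.502 = 0.3233 → θ = 18.86°; offset = 25.2·tan 18.86° = 8.6081 m.
Layer 4: sin θ = p·6.041 = 0.5576 → θ = 33.89°; offset = 17.3·tan 33.89° = 11.6211 m.
Summing the layer offsets gives 22.4173 m.

22.42 m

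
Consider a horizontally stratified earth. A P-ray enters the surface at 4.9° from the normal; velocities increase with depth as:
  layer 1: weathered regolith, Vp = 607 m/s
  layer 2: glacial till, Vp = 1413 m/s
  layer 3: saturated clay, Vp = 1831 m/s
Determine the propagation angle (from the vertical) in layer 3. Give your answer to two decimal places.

14.93°

Snell's law across each interface conserves sin θ / V, so sin θ_3 = V_3·sin θ₁/V₁.
sin θ_3 = 1831 × sin 4.9° / 607 = 0.2577.
θ_3 = arcsin 0.2577 = 14.93°.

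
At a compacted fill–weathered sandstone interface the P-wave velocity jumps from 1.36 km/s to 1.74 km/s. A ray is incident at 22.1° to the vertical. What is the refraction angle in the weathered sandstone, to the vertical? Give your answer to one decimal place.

28.8°

Snell's law: sin θ₂ = (V₂/V₁)·sin θ₁ = (1.74/1.36)·sin 22.1° = 0.4813.
θ₂ = sin⁻¹(0.4813) = 28.77° (from vertical).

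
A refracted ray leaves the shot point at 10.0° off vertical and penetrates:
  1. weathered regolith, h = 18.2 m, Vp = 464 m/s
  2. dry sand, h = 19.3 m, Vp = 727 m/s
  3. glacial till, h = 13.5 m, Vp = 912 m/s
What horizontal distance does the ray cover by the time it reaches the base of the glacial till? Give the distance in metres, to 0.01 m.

13.57 m

p = sin θ₁/V₁ = sin 10.0°/464 = 3.7424e-04 s/m is conserved through the stack.
Layer 1: θ = 10.00°; offset = 18.2·tan 10.00° = 3.2092 m.
Layer 2: sin θ = p·727 = 0.2721 → θ = 15.79°; offset = 19.3·tan 15.79° = 5.4569 m.
Layer 3: sin θ = p·912 = 0.3413 → θ = 19.96°; offset = 13.5·tan 19.96° = 4.9020 m.
Σ offsets = 13.5681 m.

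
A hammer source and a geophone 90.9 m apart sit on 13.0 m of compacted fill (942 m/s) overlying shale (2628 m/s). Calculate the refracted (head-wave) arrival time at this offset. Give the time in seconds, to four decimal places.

θ_c = arcsin(V₁/V₂) = arcsin(942/2628) = 21.00°, cos θ_c = 0.9335.
Intercept time tᵢ = 2h cos θ_c / V₁ = 2·13.0·0.9335/942 = 0.02577 s.
t = x/V₂ + tᵢ = 90.9/2628 + 0.02577 = 0.06036 s.

0.0604 s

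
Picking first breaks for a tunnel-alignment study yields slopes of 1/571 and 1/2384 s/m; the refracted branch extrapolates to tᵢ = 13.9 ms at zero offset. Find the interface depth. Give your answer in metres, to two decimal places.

4.09 m

θ_c = arcsin(571/2384) = 13.86°; cos θ_c = 0.9709.
tᵢ = 2h cos θ_c/V₁ ⇒ h = tᵢ·V₁/(2 cos θ_c) = 0.0139·571/(2·0.9709) = 4.09 m.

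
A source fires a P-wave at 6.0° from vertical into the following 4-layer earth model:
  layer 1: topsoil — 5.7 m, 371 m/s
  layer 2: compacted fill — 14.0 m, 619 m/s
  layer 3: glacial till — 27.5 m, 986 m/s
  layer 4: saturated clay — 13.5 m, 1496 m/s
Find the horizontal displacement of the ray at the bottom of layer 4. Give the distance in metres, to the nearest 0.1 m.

Apply Snell's law at each interface; in layer i the horizontal offset is hᵢ·tan θᵢ.
Layer 1: θ = 6.00°; offset = 5.7·tan 6.00° = 0.599 m.
Layer 2: sin θ = 619·sin 6.0°/371 = 0.1744, θ = 10.04°; offset = 14.0·tan 10.04° = 2.480 m.
Layer 3: sin θ = 986·sin 6.0°/371 = 0.2778, θ = 16.13°; offset = 27.5·tan 16.13° = 7.953 m.
Layer 4: sin θ = 1496·sin 6.0°/371 = 0.4215, θ = 24.93°; offset = 13.5·tan 24.93° = 6.275 m.
Total horizontal offset = 17.306 m.

17.3 m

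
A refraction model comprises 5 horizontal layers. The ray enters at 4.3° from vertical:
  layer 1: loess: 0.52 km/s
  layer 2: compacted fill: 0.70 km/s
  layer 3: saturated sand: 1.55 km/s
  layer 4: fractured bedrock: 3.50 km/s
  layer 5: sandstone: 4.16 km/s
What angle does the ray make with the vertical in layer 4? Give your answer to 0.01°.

30.31°

Snell's law across each interface conserves sin θ / V, so sin θ_4 = V_4·sin θ₁/V₁.
sin θ_4 = 3.50 × sin 4.3° / 0.52 = 0.5047.
θ_4 = 30.31° from the vertical.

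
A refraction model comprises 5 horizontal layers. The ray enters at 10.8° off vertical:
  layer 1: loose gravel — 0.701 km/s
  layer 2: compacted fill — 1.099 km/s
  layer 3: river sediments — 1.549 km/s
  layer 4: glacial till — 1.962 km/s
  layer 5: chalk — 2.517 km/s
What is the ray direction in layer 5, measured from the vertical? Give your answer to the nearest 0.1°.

42.3°

Snell's law across each interface conserves sin θ / V, so sin θ_5 = V_5·sin θ₁/V₁.
sin θ_5 = 2.517 × sin 10.8° / 0.701 = 0.6728.
θ_5 = 42.28° from the vertical.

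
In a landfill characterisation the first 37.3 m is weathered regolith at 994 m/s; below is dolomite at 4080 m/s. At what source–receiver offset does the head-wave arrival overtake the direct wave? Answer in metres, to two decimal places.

95.66 m

θ_c = arcsin(994/4080) = 14.10°, so cos θ_c = 0.9699 and tᵢ = 2h cos θ_c/V₁ = 0.0728 s.
At crossover x/V₁ = x/V₂ + tᵢ ⇒ x = tᵢ/(1/V₁ − 1/V₂) = 0.07279/(1.0060e-03 − 2.4510e-04) = 95.66 m.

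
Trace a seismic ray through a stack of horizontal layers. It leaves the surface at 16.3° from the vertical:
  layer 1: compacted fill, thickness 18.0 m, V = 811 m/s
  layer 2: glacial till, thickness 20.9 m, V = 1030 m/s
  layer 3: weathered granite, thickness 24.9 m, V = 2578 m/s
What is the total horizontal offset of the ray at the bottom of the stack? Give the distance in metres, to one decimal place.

Apply Snell's law at each interface; in layer i the horizontal offset is hᵢ·tan θᵢ.
Layer 1: θ = 16.30°; offset = 18.0·tan 16.30° = 5.264 m.
Layer 2: sin θ = 1030·sin 16.3°/811 = 0.3565, θ = 20.88°; offset = 20.9·tan 20.88° = 7.974 m.
Layer 3: sin θ = 2578·sin 16.3°/811 = 0.8922, θ = 63.15°; offset = 24.9·tan 63.15° = 49.184 m.
Summing the layer offsets gives 62.421 m.

62.4 m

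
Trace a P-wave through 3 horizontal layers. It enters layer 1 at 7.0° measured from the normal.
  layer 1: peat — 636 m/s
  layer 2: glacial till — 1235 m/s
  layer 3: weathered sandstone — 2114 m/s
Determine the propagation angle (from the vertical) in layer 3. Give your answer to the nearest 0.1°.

23.9°

Ray parameter p = sin 7.0° / 636 = 1.9162e-04 s/m.
sin θ_3 = p·V_3 = 1.9162e-04 × 2114 = 0.4051.
θ_3 = 23.90° from the vertical.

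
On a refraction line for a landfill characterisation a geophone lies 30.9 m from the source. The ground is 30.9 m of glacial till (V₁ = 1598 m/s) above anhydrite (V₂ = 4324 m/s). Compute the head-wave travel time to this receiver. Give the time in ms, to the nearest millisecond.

43 ms

t = x/V₂ + 2h·√(V₂²−V₁²)/(V₁V₂).
√(V₂²−V₁²) = √(4324²−1598²) = 4017.9 m/s; delay term = 2·30.9·4017.9/(1598·4324) = 0.03594 s.
t = 30.9/4324 + 0.03594 = 0.04308 s.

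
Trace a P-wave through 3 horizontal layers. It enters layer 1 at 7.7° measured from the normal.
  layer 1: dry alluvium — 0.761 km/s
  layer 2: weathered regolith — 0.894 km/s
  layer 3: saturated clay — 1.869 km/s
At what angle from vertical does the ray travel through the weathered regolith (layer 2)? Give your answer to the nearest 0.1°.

Ray parameter p = sin 7.7° / 0.761 = 1.7607e-01 s/km.
sin θ_2 = p·V_2 = 1.7607e-01 × 0.894 = 0.1574.
θ_2 = arcsin 0.1574 = 9.06°.

9.1°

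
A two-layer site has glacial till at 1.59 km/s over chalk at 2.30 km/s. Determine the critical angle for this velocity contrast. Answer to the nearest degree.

Critical incidence: sin θ_c = V₁/V₂ = 1.59/2.30 = 0.6913.
θ_c = arcsin 0.6913 = 43.73°.

44°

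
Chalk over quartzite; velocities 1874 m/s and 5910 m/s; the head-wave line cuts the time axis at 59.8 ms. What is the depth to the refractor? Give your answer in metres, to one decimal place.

θ_c = arcsin(1874/5910) = 18.49°; cos θ_c = 0.9484.
tᵢ = 2h cos θ_c/V₁ ⇒ h = tᵢ·V₁/(2 cos θ_c) = 0.0598·1874/(2·0.9484) = 59.08 m.

59.1 m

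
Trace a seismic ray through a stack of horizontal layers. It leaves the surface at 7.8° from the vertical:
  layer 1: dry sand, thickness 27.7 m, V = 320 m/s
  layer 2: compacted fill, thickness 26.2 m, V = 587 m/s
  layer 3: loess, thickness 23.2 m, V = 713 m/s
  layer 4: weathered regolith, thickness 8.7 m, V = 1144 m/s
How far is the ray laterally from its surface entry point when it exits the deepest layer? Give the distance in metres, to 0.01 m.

22.72 m

p = sin θ₁/V₁ = sin 7.8°/320 = 4.2411e-04 s/m is conserved through the stack.
Layer 1: θ = 7.80°; offset = 27.7·tan 7.80° = 3.7944 m.
Layer 2: sin θ = p·587 = 0.2490 → θ = 14.42°; offset = 26.2·tan 14.42° = 6.7346 m.
Layer 3: sin θ = p·713 = 0.3024 → θ = 17.60°; offset = 23.2·tan 17.60° = 7.3600 m.
Layer 4: sin θ = p·1144 = 0.4852 → θ = 29.02°; offset = 8.7·tan 29.02° = 4.8273 m.
Σ offsets = 22.7164 m.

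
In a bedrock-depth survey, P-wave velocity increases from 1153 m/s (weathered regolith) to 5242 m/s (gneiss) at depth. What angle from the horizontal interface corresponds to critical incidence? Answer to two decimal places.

77.29°

Critical incidence: sin θ_c = V₁/V₂ = 1153/5242 = 0.2200.
θ_c = arcsin 0.2200 = 12.71°.
Measured from the interface: 90° − 12.71° = 77.29°.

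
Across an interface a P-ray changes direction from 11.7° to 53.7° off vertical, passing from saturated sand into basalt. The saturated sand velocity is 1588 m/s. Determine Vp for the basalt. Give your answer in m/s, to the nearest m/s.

Snell's law: sin 11.7°/V₁ = sin 53.7°/V₂.
V₂ = V₁·sin 53.7°/sin 11.7° = 1588 × 3.9743 = 6311.12 m/s.

6311 m/s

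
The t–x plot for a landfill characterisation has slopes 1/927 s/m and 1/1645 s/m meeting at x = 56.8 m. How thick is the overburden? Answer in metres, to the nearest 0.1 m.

x_cross = 2h·√((V₂+V₁)/(V₂−V₁)) → h = x_cross / (2·√((V₂+V₁)/(V₂−V₁))).
√((V₂+V₁)/(V₂−V₁)) = √((1645+927)/(1645−927)) = 1.8927.
h = 56.8 / (2·1.8927) = 15.01 m.

15.0 m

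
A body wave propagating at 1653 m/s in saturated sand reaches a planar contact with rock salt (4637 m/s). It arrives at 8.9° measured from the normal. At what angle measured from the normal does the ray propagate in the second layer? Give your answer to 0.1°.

25.7°

Snell's law: sin θ₂ = (V₂/V₁)·sin θ₁ = (4637/1653)·sin 8.9° = 0.4340.
θ₂ = sin⁻¹(0.4340) = 25.72° (from vertical).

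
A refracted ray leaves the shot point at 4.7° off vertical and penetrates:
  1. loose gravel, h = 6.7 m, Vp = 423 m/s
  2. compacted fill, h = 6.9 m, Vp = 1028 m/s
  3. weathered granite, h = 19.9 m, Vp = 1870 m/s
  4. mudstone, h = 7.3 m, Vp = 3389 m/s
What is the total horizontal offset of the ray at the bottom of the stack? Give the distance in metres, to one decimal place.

p = sin θ₁/V₁ = sin 4.7°/423 = 1.9371e-04 s/m is conserved through the stack.
Layer 1: θ = 4.70°; offset = 6.7·tan 4.70° = 0.551 m.
Layer 2: sin θ = p·1028 = 0.1991 → θ = 11.49°; offset = 6.9·tan 11.49° = 1.402 m.
Layer 3: sin θ = p·1870 = 0.3622 → θ = 21.24°; offset = 19.9·tan 21.24° = 7.734 m.
Layer 4: sin θ = p·3389 = 0.6565 → θ = 41.03°; offset = 7.3·tan 41.03° = 6.353 m.
Total horizontal offset = 16.039 m.

16.0 m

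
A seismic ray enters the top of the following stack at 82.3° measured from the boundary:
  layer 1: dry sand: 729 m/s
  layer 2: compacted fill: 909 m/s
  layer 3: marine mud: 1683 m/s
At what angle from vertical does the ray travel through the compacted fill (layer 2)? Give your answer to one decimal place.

9.6°

From the normal: θ₁ = 90° − 82.3° = 7.7°.
Snell's law across each interface conserves sin θ / V, so sin θ_2 = V_2·sin θ₁/V₁.
sin θ_2 = 909 × sin 7.7° / 729 = 0.1671.
θ_2 = 9.62° from the vertical.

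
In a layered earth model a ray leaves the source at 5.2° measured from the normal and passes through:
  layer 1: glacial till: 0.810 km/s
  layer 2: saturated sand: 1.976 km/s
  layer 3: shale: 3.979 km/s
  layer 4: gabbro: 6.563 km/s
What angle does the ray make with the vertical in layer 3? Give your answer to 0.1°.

26.4°

Ray parameter p = sin 5.2° / 0.810 = 1.1189e-01 s/km.
sin θ_3 = p·V_3 = 1.1189e-01 × 3.979 = 0.4452.
θ_3 = 26.44° from the vertical.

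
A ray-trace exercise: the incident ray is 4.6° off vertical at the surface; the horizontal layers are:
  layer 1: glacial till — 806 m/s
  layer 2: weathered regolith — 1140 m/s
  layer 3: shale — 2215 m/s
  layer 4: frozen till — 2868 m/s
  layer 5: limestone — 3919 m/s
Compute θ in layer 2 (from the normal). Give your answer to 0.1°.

6.5°

Snell's law across each interface conserves sin θ / V, so sin θ_2 = V_2·sin θ₁/V₁.
sin θ_2 = 1140 × sin 4.6° / 806 = 0.1134.
θ_2 = 6.51° from the vertical.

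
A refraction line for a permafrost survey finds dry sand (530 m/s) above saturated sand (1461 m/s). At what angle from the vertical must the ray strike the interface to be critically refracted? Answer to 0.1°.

21.3°

Critical incidence: sin θ_c = V₁/V₂ = 530/1461 = 0.3628.
θ_c = arcsin 0.3628 = 21.27°.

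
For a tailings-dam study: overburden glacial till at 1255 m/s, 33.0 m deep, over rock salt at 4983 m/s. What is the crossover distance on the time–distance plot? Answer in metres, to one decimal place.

85.4 m

x_cross = 2h·√((V₂+V₁)/(V₂−V₁)).
(V₂+V₁)/(V₂−V₁) = (4983+1255)/(4983−1255) = 1.6733; √ = 1.2936.
x_cross = 2·33.0·1.2936 = 85.37 m.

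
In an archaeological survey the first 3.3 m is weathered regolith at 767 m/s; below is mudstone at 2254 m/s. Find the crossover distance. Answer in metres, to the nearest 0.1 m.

9.4 m

θ_c = arcsin(767/2254) = 19.89°, so cos θ_c = 0.9403 and tᵢ = 2h cos θ_c/V₁ = 0.0081 s.
At crossover x/V₁ = x/V₂ + tᵢ ⇒ x = tᵢ/(1/V₁ − 1/V₂) = 0.00809/(1.3038e-03 − 4.4366e-04) = 9.41 m.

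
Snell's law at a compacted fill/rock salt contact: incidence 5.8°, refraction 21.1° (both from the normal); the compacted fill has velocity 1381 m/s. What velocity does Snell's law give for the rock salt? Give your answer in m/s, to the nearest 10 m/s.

sin 5.8° = 0.1011; sin 21.1° = 0.3600.
V₂ = V₁·(sin θ₂/sin θ₁) = 1381·(0.3600/0.1011) = 4919.59 m/s.

4920 m/s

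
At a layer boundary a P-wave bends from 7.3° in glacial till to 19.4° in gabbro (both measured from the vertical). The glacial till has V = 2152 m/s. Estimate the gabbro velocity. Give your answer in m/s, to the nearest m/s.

5626 m/s

sin 7.3° = 0.1271; sin 19.4° = 0.3322.
V₂ = V₁·(sin θ₂/sin θ₁) = 2152·(0.3322/0.1271) = 5625.57 m/s.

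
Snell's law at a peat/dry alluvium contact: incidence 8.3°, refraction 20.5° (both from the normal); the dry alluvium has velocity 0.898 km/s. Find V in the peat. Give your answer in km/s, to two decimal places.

0.37 km/s

sin 8.3° = 0.1444; sin 20.5° = 0.3502.
V₁ = V₂·(sin θ₁/sin θ₂) = 0.898·(0.1444/0.3502) = 0.37 km/s.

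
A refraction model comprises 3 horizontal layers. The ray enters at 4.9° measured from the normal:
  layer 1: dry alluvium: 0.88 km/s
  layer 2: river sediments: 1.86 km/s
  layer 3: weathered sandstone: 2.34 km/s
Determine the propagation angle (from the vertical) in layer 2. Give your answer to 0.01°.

10.40°

Ray parameter p = sin 4.9° / 0.88 = 9.7065e-02 s/km.
sin θ_2 = p·V_2 = 9.7065e-02 × 1.86 = 0.1805.
θ_2 = arcsin 0.1805 = 10.40°.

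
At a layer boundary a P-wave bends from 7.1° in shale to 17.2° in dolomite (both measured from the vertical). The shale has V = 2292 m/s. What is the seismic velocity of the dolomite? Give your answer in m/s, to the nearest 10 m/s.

sin 7.1° = 0.1236; sin 17.2° = 0.2957.
V₂ = V₁·(sin θ₂/sin θ₁) = 2292·(0.2957/0.1236) = 5483.45 m/s.

5480 m/s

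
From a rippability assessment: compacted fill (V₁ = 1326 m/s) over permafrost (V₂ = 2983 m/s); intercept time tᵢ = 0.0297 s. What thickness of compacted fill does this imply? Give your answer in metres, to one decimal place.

θ_c = arcsin(1326/2983) = 26.39°; cos θ_c = 0.8958.
tᵢ = 2h cos θ_c/V₁ ⇒ h = tᵢ·V₁/(2 cos θ_c) = 0.0297·1326/(2·0.8958) = 21.98 m.

22.0 m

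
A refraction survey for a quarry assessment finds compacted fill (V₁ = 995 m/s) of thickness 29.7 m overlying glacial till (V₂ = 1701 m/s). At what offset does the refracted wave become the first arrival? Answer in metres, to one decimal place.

116.1 m

x_cross = 2h·√((V₂+V₁)/(V₂−V₁)).
(V₂+V₁)/(V₂−V₁) = (1701+995)/(1701−995) = 3.8187; √ = 1.9541.
x_cross = 2·29.7·1.9541 = 116.08 m.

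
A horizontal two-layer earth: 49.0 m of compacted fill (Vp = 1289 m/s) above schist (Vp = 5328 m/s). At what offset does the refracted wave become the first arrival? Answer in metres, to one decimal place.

125.4 m

x_cross = 2h·√((V₂+V₁)/(V₂−V₁)).
(V₂+V₁)/(V₂−V₁) = (5328+1289)/(5328−1289) = 1.6383; √ = 1.2800.
x_cross = 2·49.0·1.2800 = 125.44 m.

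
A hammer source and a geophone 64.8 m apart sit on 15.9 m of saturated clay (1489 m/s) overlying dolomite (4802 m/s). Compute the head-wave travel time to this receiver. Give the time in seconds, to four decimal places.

t = x/V₂ + 2h·√(V₂²−V₁²)/(V₁V₂).
√(V₂²−V₁²) = √(4802²−1489²) = 4565.3 m/s; delay term = 2·15.9·4565.3/(1489·4802) = 0.02030 s.
t = 64.8/4802 + 0.02030 = 0.03380 s.

0.0338 s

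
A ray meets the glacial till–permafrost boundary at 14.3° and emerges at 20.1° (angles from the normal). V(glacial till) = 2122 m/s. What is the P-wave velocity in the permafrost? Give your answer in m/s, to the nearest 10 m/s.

2950 m/s

sin 14.3° = 0.2470; sin 20.1° = 0.3437.
V₂ = V₁·(sin θ₂/sin θ₁) = 2122·(0.3437/0.2470) = 2952.42 m/s.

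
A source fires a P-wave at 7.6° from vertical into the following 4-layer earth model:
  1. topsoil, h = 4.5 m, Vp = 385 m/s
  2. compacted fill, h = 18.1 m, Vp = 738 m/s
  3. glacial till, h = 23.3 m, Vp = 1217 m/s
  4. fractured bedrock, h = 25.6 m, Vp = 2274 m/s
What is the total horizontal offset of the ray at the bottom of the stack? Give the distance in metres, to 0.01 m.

48.10 m

p = sin θ₁/V₁ = sin 7.6°/385 = 3.4352e-04 s/m is conserved through the stack.
Layer 1: θ = 7.60°; offset = 4.5·tan 7.60° = 0.6004 m.
Layer 2: sin θ = p·738 = 0.2535 → θ = 14.69°; offset = 18.1·tan 14.69° = 4.7437 m.
Layer 3: sin θ = p·1217 = 0.4181 → θ = 24.71°; offset = 23.3·tan 24.71° = 10.7230 m.
Layer 4: sin θ = p·2274 = 0.7812 → θ = 51.37°; offset = 25.6·tan 51.37° = 32.0318 m.
Summing the layer offsets gives 48.0990 m.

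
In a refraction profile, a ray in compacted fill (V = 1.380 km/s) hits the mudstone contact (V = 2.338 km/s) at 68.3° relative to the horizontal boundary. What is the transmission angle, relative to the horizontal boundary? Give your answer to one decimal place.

51.2°

Angle from the normal: 90° − 68.3° = 21.7°.
sin θ₁/V₁ = sin θ₂/V₂ ⇒ sin θ₂ = 2.338·sin 21.7°/1.380 = 2.338·0.3697/1.380 = 0.6264.
θ₂ = sin⁻¹(0.6264) = 38.79° (from vertical).
From the interface: 90° − 38.79° = 51.21°.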